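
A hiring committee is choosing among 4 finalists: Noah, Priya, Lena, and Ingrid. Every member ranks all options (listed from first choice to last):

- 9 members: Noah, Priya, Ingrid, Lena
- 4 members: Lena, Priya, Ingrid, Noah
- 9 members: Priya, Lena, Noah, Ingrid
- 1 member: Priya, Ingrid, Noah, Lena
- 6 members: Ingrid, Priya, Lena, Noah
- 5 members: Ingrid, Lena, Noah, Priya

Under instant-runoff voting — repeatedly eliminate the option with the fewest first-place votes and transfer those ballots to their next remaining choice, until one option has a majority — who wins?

Priya

Round 1: Noah 9, Priya 10, Lena 4, Ingrid 11. Eliminate Lena.
Round 2: Noah 9, Priya 14, Ingrid 11. Eliminate Noah.
Round 3: Priya 23, Ingrid 11. Priya has a majority.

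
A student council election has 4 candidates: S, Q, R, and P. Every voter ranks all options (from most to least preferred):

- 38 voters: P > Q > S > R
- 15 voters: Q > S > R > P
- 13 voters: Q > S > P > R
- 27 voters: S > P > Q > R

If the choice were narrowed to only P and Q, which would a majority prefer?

P

Voters preferring P to Q: 65; preferring Q to P: 28.
P wins the head-to-head.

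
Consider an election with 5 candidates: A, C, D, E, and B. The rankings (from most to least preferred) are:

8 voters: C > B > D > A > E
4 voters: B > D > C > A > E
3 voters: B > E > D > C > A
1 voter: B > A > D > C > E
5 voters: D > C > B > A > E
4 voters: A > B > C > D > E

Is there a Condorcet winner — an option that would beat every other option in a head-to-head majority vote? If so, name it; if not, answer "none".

Checking pairwise contests:
C beats A 20–5.
D beats C 13–12.
B beats D 20–5.
A beats E 22–3.
C beats B 13–12.
Every option loses at least one head-to-head, so there is no Condorcet winner.

none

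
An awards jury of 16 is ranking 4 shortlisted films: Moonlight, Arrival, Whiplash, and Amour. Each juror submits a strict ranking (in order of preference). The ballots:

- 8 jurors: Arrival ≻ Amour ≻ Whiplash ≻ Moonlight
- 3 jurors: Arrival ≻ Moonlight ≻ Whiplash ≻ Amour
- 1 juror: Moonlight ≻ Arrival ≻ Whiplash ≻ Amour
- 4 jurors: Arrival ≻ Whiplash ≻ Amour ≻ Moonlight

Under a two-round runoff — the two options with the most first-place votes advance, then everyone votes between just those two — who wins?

Arrival

Round 1 first-place votes: Moonlight 1, Arrival 15, Whiplash 0, Amour 0.
Arrival and Moonlight advance.
Runoff: Arrival is preferred to Moonlight by 15 voters; Moonlight by 1.
Arrival wins the runoff.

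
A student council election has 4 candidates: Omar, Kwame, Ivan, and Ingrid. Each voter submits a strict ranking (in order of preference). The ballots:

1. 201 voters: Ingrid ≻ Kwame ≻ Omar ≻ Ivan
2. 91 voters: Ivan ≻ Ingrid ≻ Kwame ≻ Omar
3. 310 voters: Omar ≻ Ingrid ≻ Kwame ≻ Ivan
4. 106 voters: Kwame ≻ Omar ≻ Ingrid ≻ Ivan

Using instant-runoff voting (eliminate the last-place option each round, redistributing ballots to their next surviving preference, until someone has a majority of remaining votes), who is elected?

Round 1: Omar 310, Kwame 106, Ivan 91, Ingrid 201. Eliminate Ivan.
Round 2: Omar 310, Kwame 106, Ingrid 292. Eliminate Kwame.
Round 3: Omar 416, Ingrid 292. Omar has a majority.

Omar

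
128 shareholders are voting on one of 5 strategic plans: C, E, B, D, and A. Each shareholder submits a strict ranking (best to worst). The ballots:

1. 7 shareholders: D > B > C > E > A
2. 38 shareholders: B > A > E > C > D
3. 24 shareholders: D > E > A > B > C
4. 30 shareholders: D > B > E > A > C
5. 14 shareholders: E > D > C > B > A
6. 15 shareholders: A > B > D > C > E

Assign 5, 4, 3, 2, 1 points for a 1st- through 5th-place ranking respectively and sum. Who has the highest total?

C: 7·3 + 38·2 + 24·1 + 30·1 + 14·3 + 15·2 = 223
E: 7·2 + 38·3 + 24·4 + 30·3 + 14·5 + 15·1 = 399
B: 7·4 + 38·5 + 24·2 + 30·4 + 14·2 + 15·4 = 474
D: 7·5 + 38·1 + 24·5 + 30·5 + 14·4 + 15·3 = 444
A: 7·1 + 38·4 + 24·3 + 30·2 + 14·1 + 15·5 = 380
B has the highest Borda score (474).

B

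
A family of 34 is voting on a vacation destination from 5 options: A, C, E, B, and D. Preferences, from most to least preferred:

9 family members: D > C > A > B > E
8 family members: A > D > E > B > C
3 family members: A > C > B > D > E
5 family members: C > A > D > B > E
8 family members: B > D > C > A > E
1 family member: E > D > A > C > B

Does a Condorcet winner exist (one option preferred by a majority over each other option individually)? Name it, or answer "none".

D

D vs A: 18–16 for D.
D vs C: 26–8 for D.
D vs E: 33–1 for D.
D vs B: 23–11 for D.
D beats every other option head-to-head.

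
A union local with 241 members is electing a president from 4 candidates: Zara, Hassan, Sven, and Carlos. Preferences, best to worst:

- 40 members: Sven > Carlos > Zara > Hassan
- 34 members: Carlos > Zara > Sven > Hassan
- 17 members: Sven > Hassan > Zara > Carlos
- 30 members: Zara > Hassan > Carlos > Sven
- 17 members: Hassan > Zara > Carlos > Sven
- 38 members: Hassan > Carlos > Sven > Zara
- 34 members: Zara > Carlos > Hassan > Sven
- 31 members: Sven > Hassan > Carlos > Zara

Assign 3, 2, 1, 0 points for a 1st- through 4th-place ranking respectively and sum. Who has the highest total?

Carlos

Zara: 40·1 + 34·2 + 17·1 + 30·3 + 17·2 + 38·0 + 34·3 + 31·0 = 351
Hassan: 40·0 + 34·0 + 17·2 + 30·2 + 17·3 + 38·3 + 34·1 + 31·2 = 355
Sven: 40·3 + 34·1 + 17·3 + 30·0 + 17·0 + 38·1 + 34·0 + 31·3 = 336
Carlos: 40·2 + 34·3 + 17·0 + 30·1 + 17·1 + 38·2 + 34·2 + 31·1 = 404
Carlos has the highest Borda score (404).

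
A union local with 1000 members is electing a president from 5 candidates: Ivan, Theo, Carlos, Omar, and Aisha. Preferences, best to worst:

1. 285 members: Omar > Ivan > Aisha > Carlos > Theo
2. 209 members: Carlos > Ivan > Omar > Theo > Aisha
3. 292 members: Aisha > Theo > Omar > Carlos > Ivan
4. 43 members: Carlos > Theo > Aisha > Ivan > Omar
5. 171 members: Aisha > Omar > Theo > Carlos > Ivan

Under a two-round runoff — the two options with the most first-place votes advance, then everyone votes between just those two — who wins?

Aisha

Round 1 first-place votes: Ivan 0, Theo 0, Carlos 252, Omar 285, Aisha 463.
Aisha and Omar advance.
Runoff: Aisha is preferred to Omar by 506 voters; Omar by 494.
Aisha wins the runoff.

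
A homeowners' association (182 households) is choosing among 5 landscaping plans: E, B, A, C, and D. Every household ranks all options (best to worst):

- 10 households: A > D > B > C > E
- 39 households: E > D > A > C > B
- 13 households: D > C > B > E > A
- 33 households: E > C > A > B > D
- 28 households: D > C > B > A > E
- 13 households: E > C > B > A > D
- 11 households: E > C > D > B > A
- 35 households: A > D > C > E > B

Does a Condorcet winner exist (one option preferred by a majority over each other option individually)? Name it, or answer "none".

E vs B: 131–51 for E.
E vs A: 109–73 for E.
E vs C: 96–86 for E.
E vs D: 96–86 for E.
E beats every other option head-to-head.

E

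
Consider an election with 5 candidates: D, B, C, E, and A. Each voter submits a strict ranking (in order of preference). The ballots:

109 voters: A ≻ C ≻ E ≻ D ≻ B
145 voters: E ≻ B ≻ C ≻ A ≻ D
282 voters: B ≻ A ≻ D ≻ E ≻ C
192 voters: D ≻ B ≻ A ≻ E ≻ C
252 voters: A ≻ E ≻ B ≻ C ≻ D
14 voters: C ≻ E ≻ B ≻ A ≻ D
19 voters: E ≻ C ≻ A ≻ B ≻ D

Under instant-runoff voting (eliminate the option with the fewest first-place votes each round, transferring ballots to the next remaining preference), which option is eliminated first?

Round 1: D 192, B 282, C 14, E 164, A 361. Eliminate C.

C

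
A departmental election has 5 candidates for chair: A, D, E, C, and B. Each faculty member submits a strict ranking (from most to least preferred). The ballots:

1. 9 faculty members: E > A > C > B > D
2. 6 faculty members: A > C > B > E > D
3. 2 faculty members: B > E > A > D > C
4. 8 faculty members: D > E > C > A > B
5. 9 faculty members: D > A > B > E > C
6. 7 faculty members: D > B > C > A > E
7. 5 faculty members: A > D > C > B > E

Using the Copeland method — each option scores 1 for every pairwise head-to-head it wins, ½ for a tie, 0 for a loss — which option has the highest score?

D

A: beats E, C, and B; loses to D → score 3.
D: beats A, E, C, and B → score 4.
E: beats C; loses to A, D, and B → score 1.
C: beats B; loses to A, D, and E → score 1.
B: beats E; loses to A, D, and C → score 1.
D has the best pairwise record.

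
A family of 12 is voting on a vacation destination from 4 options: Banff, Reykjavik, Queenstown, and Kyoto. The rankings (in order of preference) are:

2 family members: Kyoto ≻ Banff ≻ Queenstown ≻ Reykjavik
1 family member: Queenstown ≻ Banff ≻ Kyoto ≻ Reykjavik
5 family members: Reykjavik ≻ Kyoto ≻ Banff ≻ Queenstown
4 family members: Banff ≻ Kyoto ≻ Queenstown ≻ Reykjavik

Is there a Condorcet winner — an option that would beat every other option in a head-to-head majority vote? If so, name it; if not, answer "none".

Kyoto vs Banff: 7–5 for Kyoto.
Kyoto vs Reykjavik: 7–5 for Kyoto.
Kyoto vs Queenstown: 11–1 for Kyoto.
Kyoto beats every other option head-to-head.

Kyoto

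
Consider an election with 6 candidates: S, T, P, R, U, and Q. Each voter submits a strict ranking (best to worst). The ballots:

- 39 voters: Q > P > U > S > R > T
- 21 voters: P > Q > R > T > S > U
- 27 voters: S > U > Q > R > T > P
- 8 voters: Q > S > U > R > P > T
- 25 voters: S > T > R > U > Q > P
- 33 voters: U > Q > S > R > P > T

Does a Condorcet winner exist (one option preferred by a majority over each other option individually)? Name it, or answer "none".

Checking pairwise contests:
Q beats S 101–52.
S beats T 132–21.
S beats P 93–60.
S beats R 132–21.
S beats U 81–72.
U beats Q 85–68.
Every option loses at least one head-to-head, so there is no Condorcet winner.

none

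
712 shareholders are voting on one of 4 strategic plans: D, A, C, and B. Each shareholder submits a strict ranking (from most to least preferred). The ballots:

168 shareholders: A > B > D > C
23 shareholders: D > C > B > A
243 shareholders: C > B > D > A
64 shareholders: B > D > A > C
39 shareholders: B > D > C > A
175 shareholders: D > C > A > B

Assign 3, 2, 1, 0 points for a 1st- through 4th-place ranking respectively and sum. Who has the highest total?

D: 168·1 + 23·3 + 243·1 + 64·2 + 39·2 + 175·3 = 1211
A: 168·3 + 23·0 + 243·0 + 64·1 + 39·0 + 175·1 = 743
C: 168·0 + 23·2 + 243·3 + 64·0 + 39·1 + 175·2 = 1164
B: 168·2 + 23·1 + 243·2 + 64·3 + 39·3 + 175·0 = 1154
D has the highest Borda score (1211).

D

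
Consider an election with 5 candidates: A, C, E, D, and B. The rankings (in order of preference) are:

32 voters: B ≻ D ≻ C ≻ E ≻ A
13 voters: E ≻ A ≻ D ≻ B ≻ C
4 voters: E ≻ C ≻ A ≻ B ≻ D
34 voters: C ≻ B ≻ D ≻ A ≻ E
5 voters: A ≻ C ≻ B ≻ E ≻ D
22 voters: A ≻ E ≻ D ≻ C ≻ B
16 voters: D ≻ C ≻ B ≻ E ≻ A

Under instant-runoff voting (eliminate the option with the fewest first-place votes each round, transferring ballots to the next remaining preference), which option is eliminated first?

D

Round 1: A 27, C 34, E 17, D 16, B 32. Eliminate D.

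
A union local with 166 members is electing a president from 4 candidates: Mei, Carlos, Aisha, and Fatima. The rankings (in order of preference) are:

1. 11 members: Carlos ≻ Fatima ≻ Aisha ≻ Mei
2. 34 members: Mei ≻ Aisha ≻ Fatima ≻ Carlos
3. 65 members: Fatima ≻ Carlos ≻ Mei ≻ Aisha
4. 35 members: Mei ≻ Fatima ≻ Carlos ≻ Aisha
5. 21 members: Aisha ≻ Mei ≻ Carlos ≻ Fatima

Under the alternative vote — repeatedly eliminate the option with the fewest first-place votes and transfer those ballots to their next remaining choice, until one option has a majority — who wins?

Mei

Round 1: Mei 69, Carlos 11, Aisha 21, Fatima 65. Eliminate Carlos.
Round 2: Mei 69, Aisha 21, Fatima 76. Eliminate Aisha.
Round 3: Mei 90, Fatima 76. Mei has a majority.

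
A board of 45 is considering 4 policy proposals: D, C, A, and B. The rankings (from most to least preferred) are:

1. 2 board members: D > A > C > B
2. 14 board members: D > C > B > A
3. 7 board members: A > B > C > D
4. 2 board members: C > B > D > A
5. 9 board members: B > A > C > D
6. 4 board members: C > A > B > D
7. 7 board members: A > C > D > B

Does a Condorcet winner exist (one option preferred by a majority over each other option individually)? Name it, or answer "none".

none

Checking pairwise contests:
C beats D 29–16.
A beats C 25–20.
B beats A 25–20.
D beats B 23–22.
Every option loses at least one head-to-head, so there is no Condorcet winner.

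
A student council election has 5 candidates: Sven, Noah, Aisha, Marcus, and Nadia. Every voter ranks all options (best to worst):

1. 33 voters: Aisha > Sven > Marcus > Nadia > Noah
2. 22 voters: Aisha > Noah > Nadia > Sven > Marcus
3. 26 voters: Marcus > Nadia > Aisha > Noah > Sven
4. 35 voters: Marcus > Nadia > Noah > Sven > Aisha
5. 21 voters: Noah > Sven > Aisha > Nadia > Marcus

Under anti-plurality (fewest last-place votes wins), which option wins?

Nadia

Last-place votes: Sven 26, Noah 33, Aisha 35, Marcus 43, Nadia 0.
Nadia is ranked last by the fewest voters, so Nadia wins.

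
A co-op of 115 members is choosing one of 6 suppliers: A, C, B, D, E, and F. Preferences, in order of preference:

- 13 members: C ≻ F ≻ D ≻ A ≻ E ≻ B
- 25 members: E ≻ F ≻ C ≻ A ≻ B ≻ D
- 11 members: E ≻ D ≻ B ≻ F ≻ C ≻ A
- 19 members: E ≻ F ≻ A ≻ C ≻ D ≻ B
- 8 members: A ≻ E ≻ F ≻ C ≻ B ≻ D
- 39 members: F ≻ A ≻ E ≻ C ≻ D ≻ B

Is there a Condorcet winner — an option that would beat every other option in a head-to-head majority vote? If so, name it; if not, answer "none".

none

Checking pairwise contests:
F beats A 107–8.
A beats C 66–49.
A beats B 104–11.
A beats D 91–24.
A beats E 60–55.
E beats F 63–52.
Every option loses at least one head-to-head, so there is no Condorcet winner.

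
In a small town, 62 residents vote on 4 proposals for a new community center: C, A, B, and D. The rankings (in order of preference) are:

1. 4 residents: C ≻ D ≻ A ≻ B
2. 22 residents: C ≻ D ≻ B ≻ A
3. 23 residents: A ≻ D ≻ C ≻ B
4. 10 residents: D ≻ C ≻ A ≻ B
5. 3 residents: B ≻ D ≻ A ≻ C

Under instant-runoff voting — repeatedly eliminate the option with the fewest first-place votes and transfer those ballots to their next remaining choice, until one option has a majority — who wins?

C

Round 1: C 26, A 23, B 3, D 10. Eliminate B.
Round 2: C 26, A 23, D 13. Eliminate D.
Round 3: C 36, A 26. C has a majority.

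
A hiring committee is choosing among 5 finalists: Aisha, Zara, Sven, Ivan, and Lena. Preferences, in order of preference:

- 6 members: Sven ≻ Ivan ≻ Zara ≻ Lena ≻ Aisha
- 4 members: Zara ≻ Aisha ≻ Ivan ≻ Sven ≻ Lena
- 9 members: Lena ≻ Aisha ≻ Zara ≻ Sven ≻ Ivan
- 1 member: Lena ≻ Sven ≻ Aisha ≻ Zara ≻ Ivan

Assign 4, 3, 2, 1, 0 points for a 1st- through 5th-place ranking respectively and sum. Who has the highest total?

Aisha: 6·0 + 4·3 + 9·3 + 1·2 = 41
Zara: 6·2 + 4·4 + 9·2 + 1·1 = 47
Sven: 6·4 + 4·1 + 9·1 + 1·3 = 40
Ivan: 6·3 + 4·2 + 9·0 + 1·0 = 26
Lena: 6·1 + 4·0 + 9·4 + 1·4 = 46
Zara has the highest Borda score (47).

Zara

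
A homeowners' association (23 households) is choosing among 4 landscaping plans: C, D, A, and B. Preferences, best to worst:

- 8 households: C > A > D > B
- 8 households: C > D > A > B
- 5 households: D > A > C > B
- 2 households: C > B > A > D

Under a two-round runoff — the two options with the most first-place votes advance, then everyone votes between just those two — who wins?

Round 1 first-place votes: C 18, D 5, A 0, B 0.
C and D advance.
Runoff: C is preferred to D by 18 voters; D by 5.
C wins the runoff.

C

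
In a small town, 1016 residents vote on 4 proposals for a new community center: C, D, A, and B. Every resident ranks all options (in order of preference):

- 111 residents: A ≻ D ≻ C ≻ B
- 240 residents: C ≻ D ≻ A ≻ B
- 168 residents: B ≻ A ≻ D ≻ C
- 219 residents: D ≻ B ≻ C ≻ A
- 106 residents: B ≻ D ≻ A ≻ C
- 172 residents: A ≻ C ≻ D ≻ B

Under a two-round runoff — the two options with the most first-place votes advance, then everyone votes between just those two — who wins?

Round 1 first-place votes: C 240, D 219, A 283, B 274.
A and B advance.
Runoff: A is preferred to B by 523 voters; B by 493.
A wins the runoff.

A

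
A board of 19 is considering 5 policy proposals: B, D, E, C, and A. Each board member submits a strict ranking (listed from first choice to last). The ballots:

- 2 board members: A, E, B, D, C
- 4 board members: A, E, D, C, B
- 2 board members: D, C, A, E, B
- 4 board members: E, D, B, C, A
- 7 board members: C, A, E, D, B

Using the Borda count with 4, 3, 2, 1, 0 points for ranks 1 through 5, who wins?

B: 2·2 + 4·0 + 2·0 + 4·2 + 7·0 = 12
D: 2·1 + 4·2 + 2·4 + 4·3 + 7·1 = 37
E: 2·3 + 4·3 + 2·1 + 4·4 + 7·2 = 50
C: 2·0 + 4·1 + 2·3 + 4·1 + 7·4 = 42
A: 2·4 + 4·4 + 2·2 + 4·0 + 7·3 = 49
E has the highest Borda score (50).

E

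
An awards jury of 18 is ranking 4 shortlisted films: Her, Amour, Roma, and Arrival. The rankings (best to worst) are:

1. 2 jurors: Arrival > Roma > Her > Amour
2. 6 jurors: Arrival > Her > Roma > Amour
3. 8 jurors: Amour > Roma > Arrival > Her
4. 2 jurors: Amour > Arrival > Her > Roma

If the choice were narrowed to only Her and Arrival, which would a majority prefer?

Arrival

Voters preferring Her to Arrival: 0; preferring Arrival to Her: 18.
Arrival wins the head-to-head.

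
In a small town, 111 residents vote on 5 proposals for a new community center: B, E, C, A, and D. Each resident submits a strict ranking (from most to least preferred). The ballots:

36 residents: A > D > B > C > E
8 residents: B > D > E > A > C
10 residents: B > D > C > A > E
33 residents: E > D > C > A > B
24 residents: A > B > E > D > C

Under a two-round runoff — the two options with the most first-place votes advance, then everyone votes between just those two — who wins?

Round 1 first-place votes: B 18, E 33, C 0, A 60, D 0.
A and E advance.
Runoff: A is preferred to E by 70 voters; E by 41.
A wins the runoff.

A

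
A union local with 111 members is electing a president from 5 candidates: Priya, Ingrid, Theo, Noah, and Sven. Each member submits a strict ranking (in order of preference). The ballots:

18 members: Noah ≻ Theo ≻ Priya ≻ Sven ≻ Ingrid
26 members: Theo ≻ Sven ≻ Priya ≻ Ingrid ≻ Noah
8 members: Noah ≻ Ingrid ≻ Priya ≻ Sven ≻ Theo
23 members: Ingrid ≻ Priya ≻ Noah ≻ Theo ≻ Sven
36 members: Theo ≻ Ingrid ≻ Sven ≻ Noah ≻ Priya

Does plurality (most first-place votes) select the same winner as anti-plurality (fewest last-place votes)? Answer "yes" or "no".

Plurality — first-place votes: Priya 0, Ingrid 23, Theo 62, Noah 26, Sven 0. Winner: Theo.
Anti-plurality — last-place votes: Priya 36, Ingrid 18, Theo 8, Noah 26, Sven 23. Winner: Theo.
The two methods agree.

yes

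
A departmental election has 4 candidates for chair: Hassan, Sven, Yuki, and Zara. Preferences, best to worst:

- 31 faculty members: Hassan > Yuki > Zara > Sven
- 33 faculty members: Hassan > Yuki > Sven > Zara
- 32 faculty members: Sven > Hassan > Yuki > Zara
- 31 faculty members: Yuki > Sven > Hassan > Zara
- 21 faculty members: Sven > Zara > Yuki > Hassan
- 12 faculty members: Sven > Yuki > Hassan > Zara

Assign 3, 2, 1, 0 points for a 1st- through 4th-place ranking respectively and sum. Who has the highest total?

Hassan

Hassan: 31·3 + 33·3 + 32·2 + 31·1 + 21·0 + 12·1 = 299
Sven: 31·0 + 33·1 + 32·3 + 31·2 + 21·3 + 12·3 = 290
Yuki: 31·2 + 33·2 + 32·1 + 31·3 + 21·1 + 12·2 = 298
Zara: 31·1 + 33·0 + 32·0 + 31·0 + 21·2 + 12·0 = 73
Hassan has the highest Borda score (299).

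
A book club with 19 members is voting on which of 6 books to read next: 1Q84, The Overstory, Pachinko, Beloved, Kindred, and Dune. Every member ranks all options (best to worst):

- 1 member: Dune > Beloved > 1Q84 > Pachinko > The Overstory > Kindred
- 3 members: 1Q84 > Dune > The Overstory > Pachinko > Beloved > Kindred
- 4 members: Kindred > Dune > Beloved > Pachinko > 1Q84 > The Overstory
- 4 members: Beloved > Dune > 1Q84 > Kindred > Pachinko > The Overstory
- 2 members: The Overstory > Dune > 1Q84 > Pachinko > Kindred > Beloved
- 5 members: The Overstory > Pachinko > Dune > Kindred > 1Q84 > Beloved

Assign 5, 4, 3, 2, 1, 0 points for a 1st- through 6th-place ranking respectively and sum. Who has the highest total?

1Q84: 1·3 + 3·5 + 4·1 + 4·3 + 2·3 + 5·1 = 45
The Overstory: 1·1 + 3·3 + 4·0 + 4·0 + 2·5 + 5·5 = 45
Pachinko: 1·2 + 3·2 + 4·2 + 4·1 + 2·2 + 5·4 = 44
Beloved: 1·4 + 3·1 + 4·3 + 4·5 + 2·0 + 5·0 = 39
Kindred: 1·0 + 3·0 + 4·5 + 4·2 + 2·1 + 5·2 = 40
Dune: 1·5 + 3·4 + 4·4 + 4·4 + 2·4 + 5·3 = 72
Dune has the highest Borda score (72).

Dune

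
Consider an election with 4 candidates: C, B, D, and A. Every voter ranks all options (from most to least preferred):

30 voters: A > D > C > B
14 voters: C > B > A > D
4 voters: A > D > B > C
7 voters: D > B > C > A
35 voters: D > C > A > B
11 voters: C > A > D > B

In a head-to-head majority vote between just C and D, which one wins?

Voters preferring C to D: 25; preferring D to C: 76.
D wins the head-to-head.

D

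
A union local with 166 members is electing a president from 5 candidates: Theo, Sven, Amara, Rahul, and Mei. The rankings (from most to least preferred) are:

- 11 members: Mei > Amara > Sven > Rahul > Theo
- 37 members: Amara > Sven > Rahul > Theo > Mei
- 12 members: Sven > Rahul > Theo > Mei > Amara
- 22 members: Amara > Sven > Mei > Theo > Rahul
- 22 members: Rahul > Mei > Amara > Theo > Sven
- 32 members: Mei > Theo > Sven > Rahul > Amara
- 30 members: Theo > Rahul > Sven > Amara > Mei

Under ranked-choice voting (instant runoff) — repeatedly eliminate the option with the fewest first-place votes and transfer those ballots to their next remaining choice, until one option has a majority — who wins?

Round 1: Theo 30, Sven 12, Amara 59, Rahul 22, Mei 43. Eliminate Sven.
Round 2: Theo 30, Amara 59, Rahul 34, Mei 43. Eliminate Theo.
Round 3: Amara 59, Rahul 64, Mei 43. Eliminate Mei.
Round 4: Amara 70, Rahul 96. Rahul has a majority.

Rahul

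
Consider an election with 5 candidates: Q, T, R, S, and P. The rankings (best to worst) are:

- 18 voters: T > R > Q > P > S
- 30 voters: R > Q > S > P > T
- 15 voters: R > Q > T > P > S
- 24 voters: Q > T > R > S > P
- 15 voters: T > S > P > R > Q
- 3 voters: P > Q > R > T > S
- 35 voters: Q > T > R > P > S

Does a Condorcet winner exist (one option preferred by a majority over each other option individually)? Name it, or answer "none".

none

Checking pairwise contests:
R beats Q 78–62.
Q beats T 107–33.
T beats R 92–48.
Q beats S 125–15.
Q beats P 122–18.
Every option loses at least one head-to-head, so there is no Condorcet winner.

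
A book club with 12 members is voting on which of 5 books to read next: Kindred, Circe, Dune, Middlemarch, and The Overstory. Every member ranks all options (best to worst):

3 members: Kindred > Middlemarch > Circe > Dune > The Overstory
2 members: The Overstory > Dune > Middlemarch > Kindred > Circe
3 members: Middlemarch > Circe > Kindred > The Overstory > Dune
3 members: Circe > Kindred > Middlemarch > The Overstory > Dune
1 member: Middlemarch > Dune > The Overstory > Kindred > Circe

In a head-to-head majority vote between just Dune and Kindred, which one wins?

Kindred

Voters preferring Dune to Kindred: 3; preferring Kindred to Dune: 9.
Kindred wins the head-to-head.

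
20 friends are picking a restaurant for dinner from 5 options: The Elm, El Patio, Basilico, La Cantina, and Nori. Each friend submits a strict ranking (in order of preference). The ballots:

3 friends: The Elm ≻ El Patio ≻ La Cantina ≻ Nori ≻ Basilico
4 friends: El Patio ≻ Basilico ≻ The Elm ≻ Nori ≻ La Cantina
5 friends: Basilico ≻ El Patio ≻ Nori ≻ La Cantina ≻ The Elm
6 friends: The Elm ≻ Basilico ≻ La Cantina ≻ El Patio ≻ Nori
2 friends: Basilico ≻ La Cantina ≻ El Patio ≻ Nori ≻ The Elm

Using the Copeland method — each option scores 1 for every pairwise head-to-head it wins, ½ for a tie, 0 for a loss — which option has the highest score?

Basilico

The Elm: beats La Cantina and Nori; loses to El Patio and Basilico → score 2.
El Patio: beats The Elm, La Cantina, and Nori; loses to Basilico → score 3.
Basilico: beats The Elm, El Patio, La Cantina, and Nori → score 4.
La Cantina: beats Nori; loses to The Elm, El Patio, and Basilico → score 1.
Nori: loses to The Elm, El Patio, Basilico, and La Cantina → score 0.
Basilico has the best pairwise record.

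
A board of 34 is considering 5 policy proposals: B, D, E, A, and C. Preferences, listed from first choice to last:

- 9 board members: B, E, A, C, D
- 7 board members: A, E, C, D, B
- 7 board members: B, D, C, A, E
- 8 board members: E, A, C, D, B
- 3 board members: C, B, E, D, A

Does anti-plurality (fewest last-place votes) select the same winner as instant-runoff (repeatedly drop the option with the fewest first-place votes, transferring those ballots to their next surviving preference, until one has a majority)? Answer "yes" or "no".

no

Anti-plurality — last-place votes: B 15, D 9, E 7, A 3, C 0. Winner: C.
Instant-runoff — R1 B 16, D 0, E 8, A 7, C 3 (D out); R2 B 16, E 8, A 7, C 3 (C out); R3 B 19, E 8, A 7 (B winner). Winner: B.
The two methods disagree.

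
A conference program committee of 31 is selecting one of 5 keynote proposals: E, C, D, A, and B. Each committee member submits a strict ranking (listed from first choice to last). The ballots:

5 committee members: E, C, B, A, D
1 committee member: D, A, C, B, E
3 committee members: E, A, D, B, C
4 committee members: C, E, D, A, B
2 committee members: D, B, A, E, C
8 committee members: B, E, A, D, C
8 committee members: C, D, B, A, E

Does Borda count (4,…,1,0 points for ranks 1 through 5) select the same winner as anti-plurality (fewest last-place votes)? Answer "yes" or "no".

Borda — scores: E 70, C 65, D 58, A 49, B 68. Winner: E.
Anti-plurality — last-place votes: E 9, C 13, D 5, A 0, B 4. Winner: A.
The two methods disagree.

no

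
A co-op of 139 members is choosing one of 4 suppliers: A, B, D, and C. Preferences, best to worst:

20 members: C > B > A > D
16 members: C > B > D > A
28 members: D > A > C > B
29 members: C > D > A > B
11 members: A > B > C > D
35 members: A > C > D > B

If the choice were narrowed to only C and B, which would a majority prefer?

C

Voters preferring C to B: 128; preferring B to C: 11.
C wins the head-to-head.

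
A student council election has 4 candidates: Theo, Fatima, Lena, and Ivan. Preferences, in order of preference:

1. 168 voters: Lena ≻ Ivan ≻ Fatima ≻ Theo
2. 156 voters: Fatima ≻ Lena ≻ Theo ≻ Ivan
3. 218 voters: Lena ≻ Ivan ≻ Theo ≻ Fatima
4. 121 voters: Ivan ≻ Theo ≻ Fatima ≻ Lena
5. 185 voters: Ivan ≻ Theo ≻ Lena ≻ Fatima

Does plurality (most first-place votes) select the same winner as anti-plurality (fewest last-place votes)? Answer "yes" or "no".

yes

Plurality — first-place votes: Theo 0, Fatima 156, Lena 386, Ivan 306. Winner: Lena.
Anti-plurality — last-place votes: Theo 168, Fatima 403, Lena 121, Ivan 156. Winner: Lena.
The two methods agree.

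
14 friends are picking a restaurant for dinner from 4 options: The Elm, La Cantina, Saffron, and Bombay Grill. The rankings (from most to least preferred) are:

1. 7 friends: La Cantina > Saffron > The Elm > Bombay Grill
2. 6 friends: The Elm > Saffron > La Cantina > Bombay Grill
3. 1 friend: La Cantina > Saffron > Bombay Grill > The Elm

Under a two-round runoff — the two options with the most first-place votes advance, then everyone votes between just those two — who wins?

La Cantina

Round 1 first-place votes: The Elm 6, La Cantina 8, Saffron 0, Bombay Grill 0.
La Cantina and The Elm advance.
Runoff: La Cantina is preferred to The Elm by 8 voters; The Elm by 6.
La Cantina wins the runoff.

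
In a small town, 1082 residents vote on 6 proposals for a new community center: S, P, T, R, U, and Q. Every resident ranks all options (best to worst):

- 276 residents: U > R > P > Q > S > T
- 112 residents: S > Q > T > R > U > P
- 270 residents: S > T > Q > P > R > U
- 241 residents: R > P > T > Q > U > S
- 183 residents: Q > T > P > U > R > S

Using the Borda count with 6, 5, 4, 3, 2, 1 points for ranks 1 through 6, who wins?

Q

S: 276·2 + 112·6 + 270·6 + 241·1 + 183·1 = 3268
P: 276·4 + 112·1 + 270·3 + 241·5 + 183·4 = 3963
T: 276·1 + 112·4 + 270·5 + 241·4 + 183·5 = 3953
R: 276·5 + 112·3 + 270·2 + 241·6 + 183·2 = 4068
U: 276·6 + 112·2 + 270·1 + 241·2 + 183·3 = 3181
Q: 276·3 + 112·5 + 270·4 + 241·3 + 183·6 = 4289
Q has the highest Borda score (4289).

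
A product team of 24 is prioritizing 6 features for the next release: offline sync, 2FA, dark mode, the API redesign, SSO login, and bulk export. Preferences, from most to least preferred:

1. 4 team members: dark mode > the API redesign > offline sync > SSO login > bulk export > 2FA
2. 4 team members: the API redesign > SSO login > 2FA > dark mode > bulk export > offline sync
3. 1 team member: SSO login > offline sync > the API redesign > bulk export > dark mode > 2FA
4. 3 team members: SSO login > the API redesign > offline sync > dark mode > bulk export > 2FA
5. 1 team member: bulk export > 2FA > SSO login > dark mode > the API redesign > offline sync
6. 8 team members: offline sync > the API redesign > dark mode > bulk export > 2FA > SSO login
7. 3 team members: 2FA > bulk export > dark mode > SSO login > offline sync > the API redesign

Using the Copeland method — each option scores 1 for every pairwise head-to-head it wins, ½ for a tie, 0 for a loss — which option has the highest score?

the API redesign

offline sync: beats 2FA and bulk export; ties dark mode, the API redesign, and SSO login → score 3.5.
2FA: ties SSO login; loses to offline sync, dark mode, the API redesign, and bulk export → score 0.5.
dark mode: beats 2FA, SSO login, and bulk export; ties offline sync; loses to the API redesign → score 3.5.
the API redesign: beats 2FA, dark mode, SSO login, and bulk export; ties offline sync → score 4.5.
SSO login: ties offline sync, 2FA, and bulk export; loses to dark mode and the API redesign → score 1.5.
bulk export: beats 2FA; ties SSO login; loses to offline sync, dark mode, and the API redesign → score 1.5.
the API redesign has the best pairwise record.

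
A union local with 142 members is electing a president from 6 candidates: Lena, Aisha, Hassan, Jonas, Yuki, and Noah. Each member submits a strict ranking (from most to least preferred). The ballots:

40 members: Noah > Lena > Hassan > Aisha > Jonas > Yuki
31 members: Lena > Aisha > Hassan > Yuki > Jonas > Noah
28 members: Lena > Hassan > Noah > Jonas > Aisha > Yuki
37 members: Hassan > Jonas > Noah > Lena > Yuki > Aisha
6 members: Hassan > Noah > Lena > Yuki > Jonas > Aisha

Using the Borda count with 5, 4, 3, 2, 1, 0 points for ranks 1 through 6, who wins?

Lena: 40·4 + 31·5 + 28·5 + 37·2 + 6·3 = 547
Aisha: 40·2 + 31·4 + 28·1 + 37·0 + 6·0 = 232
Hassan: 40·3 + 31·3 + 28·4 + 37·5 + 6·5 = 540
Jonas: 40·1 + 31·1 + 28·2 + 37·4 + 6·1 = 281
Yuki: 40·0 + 31·2 + 28·0 + 37·1 + 6·2 = 111
Noah: 40·5 + 31·0 + 28·3 + 37·3 + 6·4 = 419
Lena has the highest Borda score (547).

Lena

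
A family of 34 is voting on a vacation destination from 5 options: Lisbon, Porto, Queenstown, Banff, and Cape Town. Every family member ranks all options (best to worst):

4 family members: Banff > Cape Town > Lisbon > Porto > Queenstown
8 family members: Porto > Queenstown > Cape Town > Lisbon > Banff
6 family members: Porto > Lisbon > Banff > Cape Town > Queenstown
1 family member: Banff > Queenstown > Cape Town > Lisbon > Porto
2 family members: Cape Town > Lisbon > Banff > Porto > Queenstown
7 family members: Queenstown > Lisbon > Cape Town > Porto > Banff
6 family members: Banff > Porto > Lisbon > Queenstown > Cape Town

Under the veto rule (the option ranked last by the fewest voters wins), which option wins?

Lisbon

Last-place votes: Lisbon 0, Porto 1, Queenstown 12, Banff 15, Cape Town 6.
Lisbon is ranked last by the fewest voters, so Lisbon wins.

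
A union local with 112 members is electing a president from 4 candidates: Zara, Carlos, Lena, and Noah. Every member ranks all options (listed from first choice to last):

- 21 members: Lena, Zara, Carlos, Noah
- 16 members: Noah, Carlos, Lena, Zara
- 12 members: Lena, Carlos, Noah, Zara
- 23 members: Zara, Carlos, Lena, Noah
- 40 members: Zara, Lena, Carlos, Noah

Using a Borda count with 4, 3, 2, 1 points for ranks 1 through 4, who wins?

Zara

Zara: 21·3 + 16·1 + 12·1 + 23·4 + 40·4 = 343
Carlos: 21·2 + 16·3 + 12·3 + 23·3 + 40·2 = 275
Lena: 21·4 + 16·2 + 12·4 + 23·2 + 40·3 = 330
Noah: 21·1 + 16·4 + 12·2 + 23·1 + 40·1 = 172
Zara has the highest Borda score (343).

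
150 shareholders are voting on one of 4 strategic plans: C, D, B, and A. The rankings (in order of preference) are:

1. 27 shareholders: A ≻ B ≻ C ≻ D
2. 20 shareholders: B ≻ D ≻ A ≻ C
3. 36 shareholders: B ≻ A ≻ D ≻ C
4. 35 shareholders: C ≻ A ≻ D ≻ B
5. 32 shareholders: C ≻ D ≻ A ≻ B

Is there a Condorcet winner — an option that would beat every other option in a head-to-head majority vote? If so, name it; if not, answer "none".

A

A vs C: 83–67 for A.
A vs D: 98–52 for A.
A vs B: 94–56 for A.
A beats every other option head-to-head.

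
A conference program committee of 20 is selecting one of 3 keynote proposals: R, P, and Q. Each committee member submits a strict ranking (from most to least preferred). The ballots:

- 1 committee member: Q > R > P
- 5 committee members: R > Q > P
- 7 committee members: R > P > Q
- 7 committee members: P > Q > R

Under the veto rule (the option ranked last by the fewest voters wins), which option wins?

Last-place votes: R 7, P 6, Q 7.
P is ranked last by the fewest voters, so P wins.

P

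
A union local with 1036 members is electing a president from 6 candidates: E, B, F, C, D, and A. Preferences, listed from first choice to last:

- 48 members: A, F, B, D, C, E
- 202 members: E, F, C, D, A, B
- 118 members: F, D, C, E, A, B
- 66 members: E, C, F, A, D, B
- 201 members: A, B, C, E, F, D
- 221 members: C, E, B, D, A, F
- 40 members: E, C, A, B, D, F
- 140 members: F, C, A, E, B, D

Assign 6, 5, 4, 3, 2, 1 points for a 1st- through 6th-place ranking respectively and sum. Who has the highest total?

E: 48·1 + 202·6 + 118·3 + 66·6 + 201·3 + 221·5 + 40·6 + 140·3 = 4378
B: 48·4 + 202·1 + 118·1 + 66·1 + 201·5 + 221·4 + 40·3 + 140·2 = 2867
F: 48·5 + 202·5 + 118·6 + 66·4 + 201·2 + 221·1 + 40·1 + 140·6 = 3725
C: 48·2 + 202·4 + 118·4 + 66·5 + 201·4 + 221·6 + 40·5 + 140·5 = 4736
D: 48·3 + 202·3 + 118·5 + 66·2 + 201·1 + 221·3 + 40·2 + 140·1 = 2556
A: 48·6 + 202·2 + 118·2 + 66·3 + 201·6 + 221·2 + 40·4 + 140·4 = 3494
C has the highest Borda score (4736).

C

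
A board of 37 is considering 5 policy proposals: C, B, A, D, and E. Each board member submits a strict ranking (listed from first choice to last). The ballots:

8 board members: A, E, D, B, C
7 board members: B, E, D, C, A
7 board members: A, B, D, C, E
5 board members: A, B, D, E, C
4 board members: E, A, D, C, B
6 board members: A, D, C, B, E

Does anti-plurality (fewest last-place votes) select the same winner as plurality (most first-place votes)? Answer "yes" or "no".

Anti-plurality — last-place votes: C 13, B 4, A 7, D 0, E 13. Winner: D.
Plurality — first-place votes: C 0, B 7, A 26, D 0, E 4. Winner: A.
The two methods disagree.

no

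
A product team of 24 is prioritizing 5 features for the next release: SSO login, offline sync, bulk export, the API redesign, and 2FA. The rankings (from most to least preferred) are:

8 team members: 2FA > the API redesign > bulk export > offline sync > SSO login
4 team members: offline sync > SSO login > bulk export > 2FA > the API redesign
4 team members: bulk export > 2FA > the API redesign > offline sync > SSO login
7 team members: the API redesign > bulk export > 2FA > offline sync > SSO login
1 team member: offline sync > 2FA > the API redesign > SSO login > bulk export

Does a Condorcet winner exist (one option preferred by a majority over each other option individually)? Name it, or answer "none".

Checking pairwise contests:
offline sync beats SSO login 24–0.
bulk export beats offline sync 19–5.
the API redesign beats bulk export 16–8.
2FA beats the API redesign 17–7.
bulk export beats 2FA 15–9.
Every option loses at least one head-to-head, so there is no Condorcet winner.

none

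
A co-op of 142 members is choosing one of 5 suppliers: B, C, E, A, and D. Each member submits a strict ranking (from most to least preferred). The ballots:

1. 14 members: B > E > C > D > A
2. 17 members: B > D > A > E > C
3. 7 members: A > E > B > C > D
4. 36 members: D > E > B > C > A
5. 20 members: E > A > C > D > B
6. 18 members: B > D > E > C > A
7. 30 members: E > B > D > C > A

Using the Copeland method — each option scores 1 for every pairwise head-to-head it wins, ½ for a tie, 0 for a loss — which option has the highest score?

B: beats C, A, and D; loses to E → score 3.
C: beats A; loses to B, E, and D → score 1.
E: beats B, C, and A; ties D → score 3.5.
A: loses to B, C, E, and D → score 0.
D: beats C and A; ties E; loses to B → score 2.5.
E has the best pairwise record.

E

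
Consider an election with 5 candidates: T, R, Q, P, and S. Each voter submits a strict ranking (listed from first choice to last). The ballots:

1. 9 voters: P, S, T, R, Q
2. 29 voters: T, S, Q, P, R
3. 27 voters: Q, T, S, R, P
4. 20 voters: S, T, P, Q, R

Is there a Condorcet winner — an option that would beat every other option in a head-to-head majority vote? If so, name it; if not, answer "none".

T vs R: 85–0 for T.
T vs Q: 58–27 for T.
T vs P: 76–9 for T.
T vs S: 56–29 for T.
T beats every other option head-to-head.

T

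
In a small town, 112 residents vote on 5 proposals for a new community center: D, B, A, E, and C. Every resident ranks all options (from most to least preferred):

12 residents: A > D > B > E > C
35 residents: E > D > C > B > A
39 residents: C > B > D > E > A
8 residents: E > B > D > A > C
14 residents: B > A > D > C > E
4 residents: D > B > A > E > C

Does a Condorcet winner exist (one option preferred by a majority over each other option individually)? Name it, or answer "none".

Checking pairwise contests:
B beats D 61–51.
C beats B 74–38.
D beats A 86–26.
D beats E 69–43.
D beats C 73–39.
Every option loses at least one head-to-head, so there is no Condorcet winner.

none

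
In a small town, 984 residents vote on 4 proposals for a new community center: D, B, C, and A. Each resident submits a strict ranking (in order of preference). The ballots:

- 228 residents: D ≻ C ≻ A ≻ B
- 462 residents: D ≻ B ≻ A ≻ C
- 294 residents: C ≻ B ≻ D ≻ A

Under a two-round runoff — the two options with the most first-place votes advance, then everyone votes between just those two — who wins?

D

Round 1 first-place votes: D 690, B 0, C 294, A 0.
D and C advance.
Runoff: D is preferred to C by 690 voters; C by 294.
D wins the runoff.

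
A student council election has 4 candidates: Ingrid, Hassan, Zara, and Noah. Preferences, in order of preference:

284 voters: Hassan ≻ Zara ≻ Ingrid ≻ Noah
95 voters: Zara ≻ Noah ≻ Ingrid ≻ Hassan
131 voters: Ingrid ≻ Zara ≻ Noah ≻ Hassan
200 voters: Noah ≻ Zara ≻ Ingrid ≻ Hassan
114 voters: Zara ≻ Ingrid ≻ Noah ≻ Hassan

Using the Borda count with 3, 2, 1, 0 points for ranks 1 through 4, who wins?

Ingrid: 284·1 + 95·1 + 131·3 + 200·1 + 114·2 = 1200
Hassan: 284·3 + 95·0 + 131·0 + 200·0 + 114·0 = 852
Zara: 284·2 + 95·3 + 131·2 + 200·2 + 114·3 = 1857
Noah: 284·0 + 95·2 + 131·1 + 200·3 + 114·1 = 1035
Zara has the highest Borda score (1857).

Zara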